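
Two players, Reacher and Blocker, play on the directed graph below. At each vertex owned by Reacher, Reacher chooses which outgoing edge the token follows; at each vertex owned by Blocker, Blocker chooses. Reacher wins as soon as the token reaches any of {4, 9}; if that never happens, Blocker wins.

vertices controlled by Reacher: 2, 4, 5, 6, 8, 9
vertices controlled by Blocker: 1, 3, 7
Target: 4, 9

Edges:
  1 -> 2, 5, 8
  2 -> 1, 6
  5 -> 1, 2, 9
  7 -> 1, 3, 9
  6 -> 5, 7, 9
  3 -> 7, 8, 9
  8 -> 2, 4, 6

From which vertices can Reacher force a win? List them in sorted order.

1, 2, 4, 5, 6, 8, 9

A0 = {4, 9}
A1: add {5, 6, 8} — 5 (Reacher) has 5→9; 6 (Reacher) has 6→9; 8 (Reacher) has 8→4.
A2: add {2} — 2 (Reacher) has 2→6.
A3: add {1} — 1 (Blocker): all of {2, 5, 8} already in.
A4 = A3; e.g. 3 (Blocker) can still go to 7. Fixed point.
Reacher's winning region = {1, 2, 4, 5, 6, 8, 9}.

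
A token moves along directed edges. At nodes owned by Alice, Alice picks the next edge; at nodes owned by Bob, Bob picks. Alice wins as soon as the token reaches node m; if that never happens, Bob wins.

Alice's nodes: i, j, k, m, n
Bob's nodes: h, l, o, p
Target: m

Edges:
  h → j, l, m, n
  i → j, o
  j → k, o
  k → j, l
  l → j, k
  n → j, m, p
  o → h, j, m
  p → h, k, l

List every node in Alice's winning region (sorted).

m, n

A0 = {m}
A1: add {n} — n (Alice) has n→m.
A2 = A1; e.g. h (Bob) can still go to j. Fixed point.
Alice's winning region = {m, n}.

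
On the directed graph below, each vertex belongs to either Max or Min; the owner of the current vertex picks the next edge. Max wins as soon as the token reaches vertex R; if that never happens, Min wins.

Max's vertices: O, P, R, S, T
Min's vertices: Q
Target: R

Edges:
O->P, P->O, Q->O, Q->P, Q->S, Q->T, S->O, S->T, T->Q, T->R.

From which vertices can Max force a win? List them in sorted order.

R, S, T

A0 = {R}
A1: add {T} — T (Max) has T→R.
A2: add {S} — S (Max) has S→T.
A3 = A2; e.g. O (Max) has no edge into A2. Fixed point.
Max's winning region = {R, S, T}.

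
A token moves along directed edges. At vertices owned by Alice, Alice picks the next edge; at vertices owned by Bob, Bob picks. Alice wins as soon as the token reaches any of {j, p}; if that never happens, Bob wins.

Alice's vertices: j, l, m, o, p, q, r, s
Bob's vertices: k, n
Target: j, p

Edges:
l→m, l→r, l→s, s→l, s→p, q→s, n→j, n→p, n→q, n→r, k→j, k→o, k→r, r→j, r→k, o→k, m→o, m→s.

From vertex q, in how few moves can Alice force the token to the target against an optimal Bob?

A0 = {j, p}
A1: add {r, s} — r (Alice) has r→j; s (Alice) has s→p.
A2: add {l, m, q} — l (Alice) has l→r; m (Alice) has m→s; q (Alice) has q→s.
q enters the attractor at level 2, so Alice can force the target in 2 moves from there.

2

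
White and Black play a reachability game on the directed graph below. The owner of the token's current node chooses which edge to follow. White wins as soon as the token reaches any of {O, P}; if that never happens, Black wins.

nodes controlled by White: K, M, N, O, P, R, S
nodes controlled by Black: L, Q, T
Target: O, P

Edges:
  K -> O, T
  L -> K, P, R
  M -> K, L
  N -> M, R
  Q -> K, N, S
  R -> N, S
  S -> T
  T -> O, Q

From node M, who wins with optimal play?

White

A0 = {O, P}
A1: add {K} — K (White) has K→O.
A2: add {M} — M (White) has M→K.
M ∈ A2, so White can force the target.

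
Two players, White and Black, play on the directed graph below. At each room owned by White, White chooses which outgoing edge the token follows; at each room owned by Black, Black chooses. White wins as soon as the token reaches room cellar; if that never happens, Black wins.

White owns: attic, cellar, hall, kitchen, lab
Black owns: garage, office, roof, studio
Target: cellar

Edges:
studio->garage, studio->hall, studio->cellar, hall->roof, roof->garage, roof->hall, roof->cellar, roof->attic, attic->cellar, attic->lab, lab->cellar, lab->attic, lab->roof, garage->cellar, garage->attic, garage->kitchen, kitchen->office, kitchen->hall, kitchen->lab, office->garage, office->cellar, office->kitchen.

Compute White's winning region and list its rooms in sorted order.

A0 = {cellar}
A1: add {attic, lab} — lab (White) has lab→cellar; attic (White) has attic→cellar.
A2: add {kitchen} — kitchen (White) has kitchen→lab.
A3: add {garage} — garage (Black): all of {cellar, attic, kitchen} already in.
A4: add {office} — office (Black): all of {garage, cellar, kitchen} already in.
A5 = A4; e.g. hall (White) has no edge into A4. Fixed point.
White's winning region = {attic, cellar, garage, kitchen, lab, office}.

attic, cellar, garage, kitchen, lab, office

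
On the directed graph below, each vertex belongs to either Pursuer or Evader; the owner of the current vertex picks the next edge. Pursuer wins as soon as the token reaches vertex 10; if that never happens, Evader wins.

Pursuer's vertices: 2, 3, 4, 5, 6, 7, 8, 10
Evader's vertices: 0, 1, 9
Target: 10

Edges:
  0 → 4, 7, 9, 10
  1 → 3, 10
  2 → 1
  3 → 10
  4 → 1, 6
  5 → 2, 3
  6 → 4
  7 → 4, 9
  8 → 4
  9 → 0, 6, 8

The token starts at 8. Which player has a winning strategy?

Pursuer

A0 = {10}
A1: add {3} — 3 (Pursuer) has 3→10.
A2: add {1, 5} — 1 (Evader): all of {3, 10} already in; 5 (Pursuer) has 5→3.
A3: add {2, 4} — 2 (Pursuer) has 2→1; 4 (Pursuer) has 4→1.
A4: add {6, 7, 8} — 6 (Pursuer) has 6→4; 7 (Pursuer) has 7→4; 8 (Pursuer) has 8→4.
A5 = A4; e.g. 0 (Evader) can still go to 9. Fixed point.
8 ∈ A4, so Pursuer can force the target.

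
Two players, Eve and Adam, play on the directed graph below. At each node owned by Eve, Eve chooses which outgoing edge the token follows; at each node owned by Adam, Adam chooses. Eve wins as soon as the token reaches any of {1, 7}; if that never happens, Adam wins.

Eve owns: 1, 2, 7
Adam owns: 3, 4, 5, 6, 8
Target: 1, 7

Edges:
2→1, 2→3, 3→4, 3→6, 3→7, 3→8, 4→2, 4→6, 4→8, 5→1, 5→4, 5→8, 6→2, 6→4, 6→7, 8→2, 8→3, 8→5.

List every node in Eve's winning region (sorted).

A0 = {1, 7}
A1: add {2} — 2 (Eve) has 2→1.
A2 = A1; e.g. 3 (Adam) can still go to 4. Fixed point.
Eve's winning region = {1, 2, 7}.

1, 2, 7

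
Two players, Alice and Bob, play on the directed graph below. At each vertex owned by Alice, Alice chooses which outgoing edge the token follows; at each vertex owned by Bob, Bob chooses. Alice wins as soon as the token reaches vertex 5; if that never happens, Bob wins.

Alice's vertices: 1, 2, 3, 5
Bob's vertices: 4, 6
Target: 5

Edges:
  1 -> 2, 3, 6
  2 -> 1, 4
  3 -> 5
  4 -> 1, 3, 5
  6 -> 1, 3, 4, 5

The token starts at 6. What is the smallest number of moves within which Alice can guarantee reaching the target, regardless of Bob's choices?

A0 = {5}
A1: add {3} — 3 (Alice) has 3→5.
A2: add {1} — 1 (Alice) has 1→3.
A3: add {2, 4} — 2 (Alice) has 2→1; 4 (Bob): all of {1, 3, 5} already in.
A4: add {6} — 6 (Bob): all of {1, 3, 4, 5} already in.
A4 = all vertices. Fixed point.
6 enters the attractor at level 4, so Alice can force the target in 4 moves from there.

4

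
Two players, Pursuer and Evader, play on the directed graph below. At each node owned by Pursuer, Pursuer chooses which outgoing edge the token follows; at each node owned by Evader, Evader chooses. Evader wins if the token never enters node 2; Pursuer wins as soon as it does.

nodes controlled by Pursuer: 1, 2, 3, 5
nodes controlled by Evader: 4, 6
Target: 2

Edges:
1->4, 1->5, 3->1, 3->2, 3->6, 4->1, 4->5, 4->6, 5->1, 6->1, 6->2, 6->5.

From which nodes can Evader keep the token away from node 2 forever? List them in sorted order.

A0 = {2}
A1: add {3} — 3 (Pursuer) has 3→2.
A2 = A1; e.g. 1 (Pursuer) has no edge into A1. Fixed point.
Pursuer's attractor = {2, 3}; Evader avoids the target exactly from the complement.

1, 4, 5, 6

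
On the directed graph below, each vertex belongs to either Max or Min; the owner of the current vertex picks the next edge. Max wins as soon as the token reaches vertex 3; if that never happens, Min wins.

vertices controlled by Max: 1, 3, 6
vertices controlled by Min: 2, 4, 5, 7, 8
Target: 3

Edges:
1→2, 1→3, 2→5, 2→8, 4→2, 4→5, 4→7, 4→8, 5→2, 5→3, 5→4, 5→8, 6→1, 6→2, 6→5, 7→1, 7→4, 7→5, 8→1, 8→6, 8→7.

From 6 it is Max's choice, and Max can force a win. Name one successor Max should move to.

1

A0 = {3}
A1: add {1} — 1 (Max) has 1→3.
A2: add {6} — 6 (Max) has 6→1.
A3 = A2; e.g. 2 (Min) can still go to 5. Fixed point.
From 6, successor 1 is in the attractor (rank 1); the other successors 2, 5 are not.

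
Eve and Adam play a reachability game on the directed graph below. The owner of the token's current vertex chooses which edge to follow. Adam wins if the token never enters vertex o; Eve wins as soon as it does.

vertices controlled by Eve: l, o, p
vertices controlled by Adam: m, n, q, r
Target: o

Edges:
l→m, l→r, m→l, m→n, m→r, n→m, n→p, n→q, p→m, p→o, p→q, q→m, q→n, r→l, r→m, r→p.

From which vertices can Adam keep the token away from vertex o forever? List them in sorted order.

l, m, n, q, r

A0 = {o}
A1: add {p} — p (Eve) has p→o.
A2 = A1; e.g. l (Eve) has no edge into A1. Fixed point.
Eve's attractor = {o, p}; Adam avoids the target exactly from the complement.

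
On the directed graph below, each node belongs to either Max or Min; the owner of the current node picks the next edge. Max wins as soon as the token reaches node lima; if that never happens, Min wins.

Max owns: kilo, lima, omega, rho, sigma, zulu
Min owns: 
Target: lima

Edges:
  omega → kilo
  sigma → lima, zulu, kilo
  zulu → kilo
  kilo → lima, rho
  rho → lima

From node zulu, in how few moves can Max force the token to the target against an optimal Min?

2

A0 = {lima}
A1: add {kilo, rho, sigma} — sigma (Max) has sigma→lima; kilo (Max) has kilo→lima; rho (Max) has rho→lima.
A2: add {omega, zulu} — omega (Max) has omega→kilo; zulu (Max) has zulu→kilo.
A2 = all vertices. Fixed point.
zulu enters the attractor at level 2, so Max can force the target in 2 moves from there.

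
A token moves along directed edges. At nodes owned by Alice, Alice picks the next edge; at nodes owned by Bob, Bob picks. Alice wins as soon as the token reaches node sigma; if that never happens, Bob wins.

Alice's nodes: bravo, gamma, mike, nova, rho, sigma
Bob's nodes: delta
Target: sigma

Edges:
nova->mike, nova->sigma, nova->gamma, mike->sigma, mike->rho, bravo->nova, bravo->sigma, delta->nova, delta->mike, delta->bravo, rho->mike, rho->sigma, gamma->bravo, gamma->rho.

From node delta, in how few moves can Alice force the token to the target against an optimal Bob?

A0 = {sigma}
A1: add {bravo, mike, nova, rho} — nova (Alice) has nova→sigma; mike (Alice) has mike→sigma; bravo (Alice) has bravo→sigma; rho (Alice) has rho→sigma.
A2: add {delta, gamma} — delta (Bob): all of {nova, mike, bravo} already in; gamma (Alice) has gamma→bravo.
A2 = all vertices. Fixed point.
delta enters the attractor at level 2, so Alice can force the target in 2 moves from there.

2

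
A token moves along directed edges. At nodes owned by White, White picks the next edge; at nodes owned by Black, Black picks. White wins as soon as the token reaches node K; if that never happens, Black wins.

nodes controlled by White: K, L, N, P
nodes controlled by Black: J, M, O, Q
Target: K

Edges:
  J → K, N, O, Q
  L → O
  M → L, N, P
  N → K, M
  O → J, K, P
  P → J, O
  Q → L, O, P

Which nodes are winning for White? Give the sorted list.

A0 = {K}
A1: add {N} — N (White) has N→K.
A2 = A1; e.g. J (Black) can still go to O. Fixed point.
White's winning region = {K, N}.

K, N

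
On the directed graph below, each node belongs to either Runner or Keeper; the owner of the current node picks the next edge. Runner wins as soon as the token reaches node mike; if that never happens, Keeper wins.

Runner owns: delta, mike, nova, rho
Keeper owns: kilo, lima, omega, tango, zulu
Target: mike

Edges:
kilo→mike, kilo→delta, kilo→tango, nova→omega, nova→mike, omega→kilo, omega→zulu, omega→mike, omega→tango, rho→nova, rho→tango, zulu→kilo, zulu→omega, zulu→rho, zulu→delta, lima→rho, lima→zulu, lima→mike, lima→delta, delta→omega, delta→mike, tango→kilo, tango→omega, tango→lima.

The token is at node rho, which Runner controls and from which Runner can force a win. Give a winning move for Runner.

nova

A0 = {mike}
A1: add {delta, nova} — nova (Runner) has nova→mike; delta (Runner) has delta→mike.
A2: add {rho} — rho (Runner) has rho→nova.
A3 = A2; e.g. kilo (Keeper) can still go to tango. Fixed point.
From rho, successor nova is in the attractor (rank 1); the other successor tango is not.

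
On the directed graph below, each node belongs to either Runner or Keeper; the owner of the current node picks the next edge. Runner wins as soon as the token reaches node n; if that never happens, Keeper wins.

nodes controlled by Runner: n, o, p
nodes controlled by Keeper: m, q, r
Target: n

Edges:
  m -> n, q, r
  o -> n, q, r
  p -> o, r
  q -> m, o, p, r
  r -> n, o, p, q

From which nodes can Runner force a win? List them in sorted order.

A0 = {n}
A1: add {o} — o (Runner) has o→n.
A2: add {p} — p (Runner) has p→o.
A3 = A2; e.g. m (Keeper) can still go to q. Fixed point.
Runner's winning region = {n, o, p}.

n, o, p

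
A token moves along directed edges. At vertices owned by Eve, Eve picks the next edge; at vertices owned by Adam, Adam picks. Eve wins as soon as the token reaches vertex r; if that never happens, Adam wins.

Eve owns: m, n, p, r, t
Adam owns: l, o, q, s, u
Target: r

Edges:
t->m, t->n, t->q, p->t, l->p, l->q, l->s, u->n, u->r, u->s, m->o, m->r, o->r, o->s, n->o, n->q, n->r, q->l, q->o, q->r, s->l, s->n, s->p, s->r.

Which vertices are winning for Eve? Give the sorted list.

m, n, p, r, t

A0 = {r}
A1: add {m, n} — m (Eve) has m→r; n (Eve) has n→r.
A2: add {t} — t (Eve) has t→m.
A3: add {p} — p (Eve) has p→t.
A4 = A3; e.g. l (Adam) can still go to q. Fixed point.
Eve's winning region = {m, n, p, r, t}.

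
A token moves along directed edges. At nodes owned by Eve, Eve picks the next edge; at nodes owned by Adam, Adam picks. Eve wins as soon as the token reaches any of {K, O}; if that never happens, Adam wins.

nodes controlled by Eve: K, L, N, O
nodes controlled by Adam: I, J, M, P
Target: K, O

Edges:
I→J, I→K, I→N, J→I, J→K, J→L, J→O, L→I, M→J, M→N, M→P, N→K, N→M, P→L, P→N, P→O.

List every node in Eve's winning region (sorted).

A0 = {K, O}
A1: add {N} — N (Eve) has N→K.
A2 = A1; e.g. I (Adam) can still go to J. Fixed point.
Eve's winning region = {K, N, O}.

K, N, O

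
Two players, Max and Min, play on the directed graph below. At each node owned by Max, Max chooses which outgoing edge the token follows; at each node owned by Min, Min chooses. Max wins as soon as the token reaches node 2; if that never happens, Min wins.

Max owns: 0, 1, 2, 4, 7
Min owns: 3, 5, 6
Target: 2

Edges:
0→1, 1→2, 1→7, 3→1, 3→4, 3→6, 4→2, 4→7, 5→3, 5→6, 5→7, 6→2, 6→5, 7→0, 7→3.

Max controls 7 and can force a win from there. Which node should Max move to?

0

A0 = {2}
A1: add {1, 4} — 1 (Max) has 1→2; 4 (Max) has 4→2.
A2: add {0} — 0 (Max) has 0→1.
A3: add {7} — 7 (Max) has 7→0.
A4 = A3; e.g. 3 (Min) can still go to 6. Fixed point.
From 7, successor 0 is in the attractor (rank 2); the other successor 3 is not.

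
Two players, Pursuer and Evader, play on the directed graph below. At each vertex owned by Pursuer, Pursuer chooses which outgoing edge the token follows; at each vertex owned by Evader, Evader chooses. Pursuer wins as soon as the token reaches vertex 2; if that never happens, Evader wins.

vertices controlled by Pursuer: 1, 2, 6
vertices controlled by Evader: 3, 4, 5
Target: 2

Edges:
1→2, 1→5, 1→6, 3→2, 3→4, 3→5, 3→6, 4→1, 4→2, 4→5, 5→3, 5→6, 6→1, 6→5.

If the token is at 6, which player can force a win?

A0 = {2}
A1: add {1} — 1 (Pursuer) has 1→2.
A2: add {6} — 6 (Pursuer) has 6→1.
A3 = A2; e.g. 3 (Evader) can still go to 4. Fixed point.
6 ∈ A2, so Pursuer can force the target.

Pursuer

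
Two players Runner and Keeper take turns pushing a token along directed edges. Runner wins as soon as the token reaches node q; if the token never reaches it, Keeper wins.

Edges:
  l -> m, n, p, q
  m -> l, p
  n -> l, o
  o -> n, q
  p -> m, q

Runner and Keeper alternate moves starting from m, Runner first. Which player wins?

Keeper

Track states (vertex, player-to-move).
A0 = {(q,Runner), (q,Keeper)}
A1: add {(l,Runner), (o,Runner), (p,Runner)}.
A2: add {(m,Keeper), (n,Keeper)}.
A3 = A2; e.g. (l,Keeper) stays out. (m,Runner) never enters ⇒ Keeper avoids the target.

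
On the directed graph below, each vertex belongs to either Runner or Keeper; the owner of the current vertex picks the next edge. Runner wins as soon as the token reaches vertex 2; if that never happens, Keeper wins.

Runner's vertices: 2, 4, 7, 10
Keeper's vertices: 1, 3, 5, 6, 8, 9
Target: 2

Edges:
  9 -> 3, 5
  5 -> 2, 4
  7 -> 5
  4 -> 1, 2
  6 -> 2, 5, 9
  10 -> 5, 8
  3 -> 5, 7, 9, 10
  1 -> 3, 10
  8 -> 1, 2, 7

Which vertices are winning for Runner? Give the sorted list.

A0 = {2}
A1: add {4} — 4 (Runner) has 4→2.
A2: add {5} — 5 (Keeper): all of {2, 4} already in.
A3: add {7, 10} — 7 (Runner) has 7→5; 10 (Runner) has 10→5.
A4 = A3; e.g. 1 (Keeper) can still go to 3. Fixed point.
Runner's winning region = {2, 4, 5, 7, 10}.

2, 4, 5, 7, 10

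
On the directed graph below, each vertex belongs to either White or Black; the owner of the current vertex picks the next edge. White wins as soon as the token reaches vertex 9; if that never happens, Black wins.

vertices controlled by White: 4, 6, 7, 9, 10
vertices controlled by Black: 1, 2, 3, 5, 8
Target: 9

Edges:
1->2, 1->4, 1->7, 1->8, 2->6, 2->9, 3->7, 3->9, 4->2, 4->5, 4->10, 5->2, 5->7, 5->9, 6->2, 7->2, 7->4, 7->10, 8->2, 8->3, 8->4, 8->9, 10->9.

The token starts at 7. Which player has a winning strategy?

White

A0 = {9}
A1: add {10} — 10 (White) has 10→9.
A2: add {4, 7} — 4 (White) has 4→10; 7 (White) has 7→10.
7 ∈ A2, so White can force the target.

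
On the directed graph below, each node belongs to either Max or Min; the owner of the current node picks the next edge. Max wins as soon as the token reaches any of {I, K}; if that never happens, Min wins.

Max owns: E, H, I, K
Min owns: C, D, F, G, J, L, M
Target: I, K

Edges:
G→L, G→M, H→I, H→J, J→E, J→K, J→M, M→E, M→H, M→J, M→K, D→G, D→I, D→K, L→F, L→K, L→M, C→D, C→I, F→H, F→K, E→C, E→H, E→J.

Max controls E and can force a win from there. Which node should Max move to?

A0 = {I, K}
A1: add {H} — H (Max) has H→I.
A2: add {E, F} — E (Max) has E→H; F (Min): all of {H, K} already in.
A3 = A2; e.g. C (Min) can still go to D. Fixed point.
From E, successor H is in the attractor (rank 1); the other successors C, J are not.

H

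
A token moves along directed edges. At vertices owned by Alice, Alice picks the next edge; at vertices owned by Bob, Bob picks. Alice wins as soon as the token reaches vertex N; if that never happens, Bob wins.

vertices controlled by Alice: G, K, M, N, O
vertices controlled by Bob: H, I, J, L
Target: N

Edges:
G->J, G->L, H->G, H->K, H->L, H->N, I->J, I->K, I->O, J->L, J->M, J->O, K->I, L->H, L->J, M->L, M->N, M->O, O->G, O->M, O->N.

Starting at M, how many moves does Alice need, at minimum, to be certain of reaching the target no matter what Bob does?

A0 = {N}
A1: add {M, O} — M (Alice) has M→N; O (Alice) has O→N.
A2 = A1; e.g. G (Alice) has no edge into A1. Fixed point.
M enters the attractor at level 1, so Alice can force the target in 1 move from there.

1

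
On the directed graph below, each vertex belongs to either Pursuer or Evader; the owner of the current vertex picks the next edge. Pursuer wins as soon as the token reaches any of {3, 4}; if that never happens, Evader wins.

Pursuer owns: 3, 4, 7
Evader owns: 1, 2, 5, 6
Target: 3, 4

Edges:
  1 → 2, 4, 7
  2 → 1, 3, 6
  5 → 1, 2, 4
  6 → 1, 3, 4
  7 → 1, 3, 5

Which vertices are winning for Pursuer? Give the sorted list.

3, 4, 7

A0 = {3, 4}
A1: add {7} — 7 (Pursuer) has 7→3.
A2 = A1; e.g. 1 (Evader) can still go to 2. Fixed point.
Pursuer's winning region = {3, 4, 7}.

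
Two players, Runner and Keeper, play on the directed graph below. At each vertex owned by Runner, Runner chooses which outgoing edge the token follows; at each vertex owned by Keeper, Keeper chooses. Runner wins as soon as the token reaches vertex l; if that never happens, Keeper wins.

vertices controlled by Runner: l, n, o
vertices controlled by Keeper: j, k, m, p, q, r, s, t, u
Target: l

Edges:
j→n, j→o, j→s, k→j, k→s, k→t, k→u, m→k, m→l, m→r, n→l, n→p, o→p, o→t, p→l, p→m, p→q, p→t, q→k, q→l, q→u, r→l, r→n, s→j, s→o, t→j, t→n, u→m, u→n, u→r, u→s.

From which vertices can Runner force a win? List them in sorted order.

l, n, r

A0 = {l}
A1: add {n} — n (Runner) has n→l.
A2: add {r} — r (Keeper): all of {l, n} already in.
A3 = A2; e.g. j (Keeper) can still go to o. Fixed point.
Runner's winning region = {l, n, r}.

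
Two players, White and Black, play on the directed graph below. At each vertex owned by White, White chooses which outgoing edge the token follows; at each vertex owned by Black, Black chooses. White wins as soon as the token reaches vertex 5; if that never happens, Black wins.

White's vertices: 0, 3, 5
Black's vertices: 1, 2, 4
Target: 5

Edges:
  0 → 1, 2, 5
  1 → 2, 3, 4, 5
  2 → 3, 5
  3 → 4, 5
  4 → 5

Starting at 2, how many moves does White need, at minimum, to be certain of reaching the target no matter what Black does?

A0 = {5}
A1: add {0, 3, 4} — 0 (White) has 0→5; 3 (White) has 3→5; 4 (Black): all of {5} already in.
A2: add {2} — 2 (Black): all of {3, 5} already in.
2 enters the attractor at level 2, so White can force the target in 2 moves from there.

2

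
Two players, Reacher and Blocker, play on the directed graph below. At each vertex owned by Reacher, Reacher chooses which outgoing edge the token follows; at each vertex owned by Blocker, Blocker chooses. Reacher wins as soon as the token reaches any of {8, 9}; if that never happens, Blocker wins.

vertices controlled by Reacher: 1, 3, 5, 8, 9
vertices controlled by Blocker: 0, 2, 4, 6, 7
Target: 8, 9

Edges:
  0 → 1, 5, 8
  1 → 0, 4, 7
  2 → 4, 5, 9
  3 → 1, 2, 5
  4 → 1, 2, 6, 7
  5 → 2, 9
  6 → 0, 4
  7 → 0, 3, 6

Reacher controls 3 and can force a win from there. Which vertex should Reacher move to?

5

A0 = {8, 9}
A1: add {5} — 5 (Reacher) has 5→9.
A2: add {3} — 3 (Reacher) has 3→5.
A3 = A2; e.g. 0 (Blocker) can still go to 1. Fixed point.
From 3, successor 5 is in the attractor (rank 1); the other successors 1, 2 are not.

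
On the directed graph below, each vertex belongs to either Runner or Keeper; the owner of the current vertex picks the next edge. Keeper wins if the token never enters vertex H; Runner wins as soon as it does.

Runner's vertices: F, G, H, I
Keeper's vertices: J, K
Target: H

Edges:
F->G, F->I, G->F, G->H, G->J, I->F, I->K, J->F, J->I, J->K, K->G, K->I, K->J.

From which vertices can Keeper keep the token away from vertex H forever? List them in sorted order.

J, K

A0 = {H}
A1: add {G} — G (Runner) has G→H.
A2: add {F} — F (Runner) has F→G.
A3: add {I} — I (Runner) has I→F.
A4 = A3; e.g. J (Keeper) can still go to K. Fixed point.
Runner's attractor = {F, G, H, I}; Keeper avoids the target exactly from the complement.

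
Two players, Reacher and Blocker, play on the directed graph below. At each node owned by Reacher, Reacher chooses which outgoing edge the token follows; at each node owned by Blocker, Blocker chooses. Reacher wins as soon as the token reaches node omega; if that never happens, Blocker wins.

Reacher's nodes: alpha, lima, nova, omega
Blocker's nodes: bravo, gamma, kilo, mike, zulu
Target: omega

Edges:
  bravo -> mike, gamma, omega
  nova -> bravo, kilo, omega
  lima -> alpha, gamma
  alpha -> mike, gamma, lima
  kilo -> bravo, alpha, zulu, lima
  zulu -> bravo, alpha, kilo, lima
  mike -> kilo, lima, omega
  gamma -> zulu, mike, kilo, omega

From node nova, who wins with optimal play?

Reacher

A0 = {omega}
A1: add {nova} — nova (Reacher) has nova→omega.
A2 = A1; e.g. bravo (Blocker) can still go to mike. Fixed point.
nova ∈ A1, so Reacher can force the target.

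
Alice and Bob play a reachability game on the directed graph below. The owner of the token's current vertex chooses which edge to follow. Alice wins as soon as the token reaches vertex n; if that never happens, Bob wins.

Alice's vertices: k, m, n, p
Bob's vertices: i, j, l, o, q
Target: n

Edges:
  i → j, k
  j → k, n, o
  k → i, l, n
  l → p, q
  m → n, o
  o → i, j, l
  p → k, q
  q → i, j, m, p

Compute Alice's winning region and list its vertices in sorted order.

A0 = {n}
A1: add {k, m} — k (Alice) has k→n; m (Alice) has m→n.
A2: add {p} — p (Alice) has p→k.
A3 = A2; e.g. i (Bob) can still go to j. Fixed point.
Alice's winning region = {k, m, n, p}.

k, m, n, p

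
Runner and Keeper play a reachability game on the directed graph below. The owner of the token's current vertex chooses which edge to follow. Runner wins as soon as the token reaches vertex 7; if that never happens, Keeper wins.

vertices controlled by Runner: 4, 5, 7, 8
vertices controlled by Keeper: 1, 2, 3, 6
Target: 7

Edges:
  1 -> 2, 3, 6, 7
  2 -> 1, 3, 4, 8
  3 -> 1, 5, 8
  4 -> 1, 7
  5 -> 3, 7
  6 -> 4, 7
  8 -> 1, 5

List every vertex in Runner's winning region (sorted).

A0 = {7}
A1: add {4, 5} — 4 (Runner) has 4→7; 5 (Runner) has 5→7.
A2: add {6, 8} — 6 (Keeper): all of {4, 7} already in; 8 (Runner) has 8→5.
A3 = A2; e.g. 1 (Keeper) can still go to 2. Fixed point.
Runner's winning region = {4, 5, 6, 7, 8}.

4, 5, 6, 7, 8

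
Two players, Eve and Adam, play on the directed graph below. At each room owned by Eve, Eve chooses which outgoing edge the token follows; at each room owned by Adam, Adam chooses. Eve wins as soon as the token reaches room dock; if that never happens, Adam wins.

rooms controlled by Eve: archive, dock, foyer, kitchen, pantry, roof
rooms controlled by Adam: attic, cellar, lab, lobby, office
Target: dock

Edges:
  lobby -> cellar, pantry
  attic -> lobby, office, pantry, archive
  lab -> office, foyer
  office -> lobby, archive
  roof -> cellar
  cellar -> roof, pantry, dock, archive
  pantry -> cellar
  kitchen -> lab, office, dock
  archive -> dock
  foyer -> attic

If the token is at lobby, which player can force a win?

A0 = {dock}
A1: add {archive, kitchen} — kitchen (Eve) has kitchen→dock; archive (Eve) has archive→dock.
A2 = A1; e.g. lobby (Adam) can still go to cellar. Fixed point.
lobby never enters the attractor, so Adam can avoid the target forever.

Adam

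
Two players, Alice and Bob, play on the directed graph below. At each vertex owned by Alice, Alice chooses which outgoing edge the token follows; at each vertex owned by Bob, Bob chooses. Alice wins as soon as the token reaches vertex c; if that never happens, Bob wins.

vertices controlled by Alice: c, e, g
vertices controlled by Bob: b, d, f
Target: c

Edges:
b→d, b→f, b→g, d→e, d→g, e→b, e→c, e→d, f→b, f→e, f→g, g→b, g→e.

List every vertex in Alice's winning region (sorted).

A0 = {c}
A1: add {e} — e (Alice) has e→c.
A2: add {g} — g (Alice) has g→e.
A3: add {d} — d (Bob): all of {e, g} already in.
A4 = A3; e.g. b (Bob) can still go to f. Fixed point.
Alice's winning region = {c, d, e, g}.

c, d, e, g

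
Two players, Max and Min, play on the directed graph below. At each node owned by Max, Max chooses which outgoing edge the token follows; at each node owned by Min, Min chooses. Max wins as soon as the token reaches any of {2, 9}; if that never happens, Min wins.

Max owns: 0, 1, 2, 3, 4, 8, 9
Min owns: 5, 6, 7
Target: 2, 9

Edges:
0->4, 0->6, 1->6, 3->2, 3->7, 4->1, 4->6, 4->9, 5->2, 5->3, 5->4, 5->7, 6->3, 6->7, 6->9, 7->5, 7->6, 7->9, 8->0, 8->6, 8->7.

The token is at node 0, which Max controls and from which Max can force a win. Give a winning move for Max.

A0 = {2, 9}
A1: add {3, 4} — 3 (Max) has 3→2; 4 (Max) has 4→9.
A2: add {0} — 0 (Max) has 0→4.
A3: add {8} — 8 (Max) has 8→0.
A4 = A3; e.g. 1 (Max) has no edge into A3. Fixed point.
From 0, successor 4 is in the attractor (rank 1); the other successor 6 is not.

4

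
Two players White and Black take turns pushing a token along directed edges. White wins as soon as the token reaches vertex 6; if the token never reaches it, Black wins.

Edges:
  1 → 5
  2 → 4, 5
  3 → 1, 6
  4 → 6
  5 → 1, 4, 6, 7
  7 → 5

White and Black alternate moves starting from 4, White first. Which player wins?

Track states (vertex, player-to-move).
A0 = {(6,White), (6,Black)}
A1: add {(3,White), (4,White), (4,Black), (5,White)}.
(4,White) ∈ A1 ⇒ White forces the target.

White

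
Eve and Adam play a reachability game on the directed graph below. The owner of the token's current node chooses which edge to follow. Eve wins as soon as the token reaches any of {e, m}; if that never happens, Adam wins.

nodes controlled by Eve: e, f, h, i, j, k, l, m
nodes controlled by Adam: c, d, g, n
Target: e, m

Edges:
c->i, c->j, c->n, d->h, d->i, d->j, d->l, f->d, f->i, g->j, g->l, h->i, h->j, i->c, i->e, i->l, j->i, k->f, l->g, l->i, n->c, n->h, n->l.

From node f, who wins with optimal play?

Eve

A0 = {e, m}
A1: add {i} — i (Eve) has i→e.
A2: add {f, h, j, l} — f (Eve) has f→i; h (Eve) has h→i; j (Eve) has j→i; l (Eve) has l→i.
f ∈ A2, so Eve can force the target.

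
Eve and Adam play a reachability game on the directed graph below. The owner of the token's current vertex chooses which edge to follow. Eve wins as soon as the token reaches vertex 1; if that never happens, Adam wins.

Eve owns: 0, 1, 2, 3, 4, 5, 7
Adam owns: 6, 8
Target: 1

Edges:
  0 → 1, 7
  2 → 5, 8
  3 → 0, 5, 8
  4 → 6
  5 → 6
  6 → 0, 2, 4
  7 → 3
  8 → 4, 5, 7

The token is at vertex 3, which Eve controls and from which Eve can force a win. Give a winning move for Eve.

0

A0 = {1}
A1: add {0} — 0 (Eve) has 0→1.
A2: add {3} — 3 (Eve) has 3→0.
A3: add {7} — 7 (Eve) has 7→3.
A4 = A3; e.g. 2 (Eve) has no edge into A3. Fixed point.
From 3, successor 0 is in the attractor (rank 1); the other successors 5, 8 are not.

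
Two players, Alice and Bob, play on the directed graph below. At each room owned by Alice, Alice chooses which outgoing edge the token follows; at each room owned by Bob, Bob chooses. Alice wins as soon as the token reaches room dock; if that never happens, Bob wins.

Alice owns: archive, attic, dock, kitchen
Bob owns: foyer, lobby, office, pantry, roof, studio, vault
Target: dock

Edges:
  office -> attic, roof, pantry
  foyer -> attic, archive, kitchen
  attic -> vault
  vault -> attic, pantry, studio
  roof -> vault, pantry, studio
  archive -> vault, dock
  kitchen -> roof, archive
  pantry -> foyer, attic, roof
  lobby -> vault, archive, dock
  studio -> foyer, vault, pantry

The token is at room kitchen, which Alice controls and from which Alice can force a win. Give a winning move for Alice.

archive

A0 = {dock}
A1: add {archive} — archive (Alice) has archive→dock.
A2: add {kitchen} — kitchen (Alice) has kitchen→archive.
A3 = A2; e.g. office (Bob) can still go to attic. Fixed point.
From kitchen, successor archive is in the attractor (rank 1); the other successor roof is not.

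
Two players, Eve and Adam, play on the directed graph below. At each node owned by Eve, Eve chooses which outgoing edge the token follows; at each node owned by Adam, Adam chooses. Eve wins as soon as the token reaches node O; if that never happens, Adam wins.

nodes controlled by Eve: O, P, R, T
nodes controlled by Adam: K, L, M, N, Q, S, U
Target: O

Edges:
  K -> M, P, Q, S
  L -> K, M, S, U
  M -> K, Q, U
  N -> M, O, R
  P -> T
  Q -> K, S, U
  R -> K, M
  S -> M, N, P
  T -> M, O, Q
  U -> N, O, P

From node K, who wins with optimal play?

A0 = {O}
A1: add {T} — T (Eve) has T→O.
A2: add {P} — P (Eve) has P→T.
A3 = A2; e.g. K (Adam) can still go to M. Fixed point.
K never enters the attractor, so Adam can avoid the target forever.

Adam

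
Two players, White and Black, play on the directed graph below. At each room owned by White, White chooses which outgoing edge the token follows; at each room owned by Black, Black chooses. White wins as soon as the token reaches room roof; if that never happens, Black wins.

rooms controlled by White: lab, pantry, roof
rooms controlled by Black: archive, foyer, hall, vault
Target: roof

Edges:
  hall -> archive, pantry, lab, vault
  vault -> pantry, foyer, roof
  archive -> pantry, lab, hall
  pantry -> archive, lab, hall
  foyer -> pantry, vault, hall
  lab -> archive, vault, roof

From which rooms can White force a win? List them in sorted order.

lab, pantry, roof

A0 = {roof}
A1: add {lab} — lab (White) has lab→roof.
A2: add {pantry} — pantry (White) has pantry→lab.
A3 = A2; e.g. archive (Black) can still go to hall. Fixed point.
White's winning region = {lab, pantry, roof}.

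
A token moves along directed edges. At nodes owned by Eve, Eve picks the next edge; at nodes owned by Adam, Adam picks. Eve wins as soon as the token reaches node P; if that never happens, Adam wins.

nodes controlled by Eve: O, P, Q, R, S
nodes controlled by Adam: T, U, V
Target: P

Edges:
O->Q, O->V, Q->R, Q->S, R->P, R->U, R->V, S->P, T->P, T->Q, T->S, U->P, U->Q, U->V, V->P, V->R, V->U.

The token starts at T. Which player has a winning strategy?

A0 = {P}
A1: add {R, S} — R (Eve) has R→P; S (Eve) has S→P.
A2: add {Q} — Q (Eve) has Q→R.
A3: add {O, T} — O (Eve) has O→Q; T (Adam): all of {P, Q, S} already in.
A4 = A3; e.g. U (Adam) can still go to V. Fixed point.
T ∈ A3, so Eve can force the target.

Eve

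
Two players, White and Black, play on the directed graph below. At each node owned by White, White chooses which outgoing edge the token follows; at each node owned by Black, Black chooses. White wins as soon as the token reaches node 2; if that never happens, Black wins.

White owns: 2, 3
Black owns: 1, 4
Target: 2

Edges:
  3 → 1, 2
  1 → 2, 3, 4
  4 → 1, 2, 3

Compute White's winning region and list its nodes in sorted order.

A0 = {2}
A1: add {3} — 3 (White) has 3→2.
A2 = A1; e.g. 1 (Black) can still go to 4. Fixed point.
White's winning region = {2, 3}.

2, 3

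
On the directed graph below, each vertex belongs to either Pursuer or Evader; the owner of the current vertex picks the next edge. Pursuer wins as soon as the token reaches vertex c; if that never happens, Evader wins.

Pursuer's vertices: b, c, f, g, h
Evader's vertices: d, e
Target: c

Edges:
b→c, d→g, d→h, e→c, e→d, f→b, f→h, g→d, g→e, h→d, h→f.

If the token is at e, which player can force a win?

A0 = {c}
A1: add {b} — b (Pursuer) has b→c.
A2: add {f} — f (Pursuer) has f→b.
A3: add {h} — h (Pursuer) has h→f.
A4 = A3; e.g. d (Evader) can still go to g. Fixed point.
e never enters the attractor, so Evader can avoid the target forever.

Evader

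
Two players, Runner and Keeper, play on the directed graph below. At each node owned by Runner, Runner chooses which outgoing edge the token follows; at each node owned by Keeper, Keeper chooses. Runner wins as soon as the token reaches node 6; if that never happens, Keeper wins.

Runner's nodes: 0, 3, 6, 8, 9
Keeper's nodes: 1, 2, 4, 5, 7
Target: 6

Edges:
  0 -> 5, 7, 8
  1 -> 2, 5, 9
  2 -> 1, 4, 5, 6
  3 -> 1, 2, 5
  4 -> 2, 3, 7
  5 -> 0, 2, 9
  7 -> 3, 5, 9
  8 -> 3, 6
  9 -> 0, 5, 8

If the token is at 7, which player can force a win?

A0 = {6}
A1: add {8} — 8 (Runner) has 8→6.
A2: add {0, 9} — 0 (Runner) has 0→8; 9 (Runner) has 9→8.
A3 = A2; e.g. 1 (Keeper) can still go to 2. Fixed point.
7 never enters the attractor, so Keeper can avoid the target forever.

Keeper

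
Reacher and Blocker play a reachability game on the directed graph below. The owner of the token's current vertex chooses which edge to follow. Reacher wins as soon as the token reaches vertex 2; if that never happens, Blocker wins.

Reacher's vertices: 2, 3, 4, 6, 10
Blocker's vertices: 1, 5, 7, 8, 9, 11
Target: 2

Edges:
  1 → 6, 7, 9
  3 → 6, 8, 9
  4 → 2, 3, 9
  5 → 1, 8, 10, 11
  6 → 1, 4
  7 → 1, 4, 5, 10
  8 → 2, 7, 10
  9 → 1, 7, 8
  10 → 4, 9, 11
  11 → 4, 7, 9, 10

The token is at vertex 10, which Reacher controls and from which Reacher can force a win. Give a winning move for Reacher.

A0 = {2}
A1: add {4} — 4 (Reacher) has 4→2.
A2: add {6, 10} — 6 (Reacher) has 6→4; 10 (Reacher) has 10→4.
A3: add {3} — 3 (Reacher) has 3→6.
A4 = A3; e.g. 1 (Blocker) can still go to 7. Fixed point.
From 10, successor 4 is in the attractor (rank 1); the other successors 9, 11 are not.

4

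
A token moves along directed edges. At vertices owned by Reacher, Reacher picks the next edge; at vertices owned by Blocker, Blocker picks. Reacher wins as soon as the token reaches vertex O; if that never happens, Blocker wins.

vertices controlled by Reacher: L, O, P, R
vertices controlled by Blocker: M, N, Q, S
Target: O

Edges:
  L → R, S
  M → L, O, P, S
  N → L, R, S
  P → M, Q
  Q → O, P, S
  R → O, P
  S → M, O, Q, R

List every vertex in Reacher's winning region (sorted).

A0 = {O}
A1: add {R} — R (Reacher) has R→O.
A2: add {L} — L (Reacher) has L→R.
A3 = A2; e.g. M (Blocker) can still go to P. Fixed point.
Reacher's winning region = {L, O, R}.

L, O, R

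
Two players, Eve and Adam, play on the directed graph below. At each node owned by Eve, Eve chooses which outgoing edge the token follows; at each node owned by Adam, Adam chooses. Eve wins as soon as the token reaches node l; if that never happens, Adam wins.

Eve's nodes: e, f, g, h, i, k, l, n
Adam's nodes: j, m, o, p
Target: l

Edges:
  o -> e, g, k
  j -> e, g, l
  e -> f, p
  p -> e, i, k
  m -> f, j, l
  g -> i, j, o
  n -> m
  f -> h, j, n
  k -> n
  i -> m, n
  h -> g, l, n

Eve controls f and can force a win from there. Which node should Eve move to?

A0 = {l}
A1: add {h} — h (Eve) has h→l.
A2: add {f} — f (Eve) has f→h.
A3: add {e} — e (Eve) has e→f.
A4 = A3; e.g. g (Eve) has no edge into A3. Fixed point.
From f, successor h is in the attractor (rank 1); the other successors j, n are not.

h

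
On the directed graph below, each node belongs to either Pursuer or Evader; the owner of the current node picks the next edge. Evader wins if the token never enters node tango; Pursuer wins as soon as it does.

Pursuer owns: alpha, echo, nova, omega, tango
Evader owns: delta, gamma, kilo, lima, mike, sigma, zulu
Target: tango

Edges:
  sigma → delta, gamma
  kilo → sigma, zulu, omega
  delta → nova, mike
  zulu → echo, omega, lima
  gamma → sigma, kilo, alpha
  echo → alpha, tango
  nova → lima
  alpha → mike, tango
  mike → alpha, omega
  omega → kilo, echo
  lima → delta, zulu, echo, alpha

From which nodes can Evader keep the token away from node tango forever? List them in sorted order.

A0 = {tango}
A1: add {alpha, echo} — echo (Pursuer) has echo→tango; alpha (Pursuer) has alpha→tango.
A2: add {omega} — omega (Pursuer) has omega→echo.
A3: add {mike} — mike (Evader): all of {alpha, omega} already in.
A4 = A3; e.g. sigma (Evader) can still go to delta. Fixed point.
Pursuer's attractor = {alpha, echo, mike, omega, tango}; Evader avoids the target exactly from the complement.

delta, gamma, kilo, lima, nova, sigma, zulu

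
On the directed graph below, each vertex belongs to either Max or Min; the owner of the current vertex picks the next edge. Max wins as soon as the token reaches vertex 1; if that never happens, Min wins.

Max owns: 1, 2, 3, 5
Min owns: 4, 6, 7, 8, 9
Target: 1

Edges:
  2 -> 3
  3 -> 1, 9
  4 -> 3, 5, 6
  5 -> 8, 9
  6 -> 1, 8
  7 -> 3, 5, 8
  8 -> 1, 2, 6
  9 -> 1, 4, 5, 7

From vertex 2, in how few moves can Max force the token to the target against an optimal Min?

2

A0 = {1}
A1: add {3} — 3 (Max) has 3→1.
A2: add {2} — 2 (Max) has 2→3.
A3 = A2; e.g. 4 (Min) can still go to 5. Fixed point.
2 enters the attractor at level 2, so Max can force the target in 2 moves from there.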